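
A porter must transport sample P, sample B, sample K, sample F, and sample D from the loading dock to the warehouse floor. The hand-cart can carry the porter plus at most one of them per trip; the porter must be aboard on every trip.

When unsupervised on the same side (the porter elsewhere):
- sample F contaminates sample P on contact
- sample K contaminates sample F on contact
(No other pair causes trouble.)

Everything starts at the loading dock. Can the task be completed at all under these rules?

Yes

1. Porter goes to the warehouse floor with sample F.
2. Porter goes back to the loading dock alone.
3. Porter goes to the warehouse floor with sample P.
4. Porter goes back to the loading dock with sample F.
5. Porter goes to the warehouse floor with sample K.
6. Porter goes back to the loading dock alone.
7. Porter goes to the warehouse floor with sample B.
8. Porter goes back to the loading dock alone.
9. Porter goes to the warehouse floor with sample D.
10. Porter goes back to the loading dock alone.
11. Porter goes to the warehouse floor with sample F.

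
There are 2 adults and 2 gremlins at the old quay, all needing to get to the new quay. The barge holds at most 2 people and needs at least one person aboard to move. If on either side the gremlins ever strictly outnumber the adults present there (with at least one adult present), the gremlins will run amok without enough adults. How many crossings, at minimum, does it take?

Counting alone: each trip to the new quay takes at most 2 across and each return brings at least 1 back, so after t trips out (and t−1 returns) at most 2t − (t−1) of the 4 are across; that first reaches 4 at t = 3, so at least 5 crossings are needed.
The plan below uses exactly 5 crossings, so it is optimal:
1. 2 gremlins → the new quay.  (the old quay: 2A 0G; the new quay: 0A 2G)
2. 1 gremlin ← the old quay.  (the old quay: 2A 1G; the new quay: 0A 1G)
3. 2 adults → the new quay.  (the old quay: 0A 1G; the new quay: 2A 1G)
4. 1 gremlin ← the old quay.  (the old quay: 0A 2G; the new quay: 2A 0G)
5. 2 gremlins → the new quay.  (the old quay: 0A 0G; the new quay: 2A 2G)

5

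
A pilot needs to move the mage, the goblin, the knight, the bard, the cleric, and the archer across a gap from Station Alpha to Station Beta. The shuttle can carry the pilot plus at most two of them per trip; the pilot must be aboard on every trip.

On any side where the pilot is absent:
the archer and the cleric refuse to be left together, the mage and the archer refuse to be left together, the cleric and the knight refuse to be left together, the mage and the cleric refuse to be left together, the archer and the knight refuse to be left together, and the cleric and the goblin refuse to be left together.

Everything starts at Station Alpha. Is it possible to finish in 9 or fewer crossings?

Yes

Yes — this plan uses 9 crossings (≤ 9):
1. Pilot goes to Station Beta with the archer and the cleric.
2. Pilot goes back to Station Alpha with the cleric.
3. Pilot goes to Station Beta with the cleric and the goblin.
4. Pilot goes back to Station Alpha with the cleric.
5. Pilot goes to Station Beta with the knight and the mage.
6. Pilot goes back to Station Alpha with the archer.
7. Pilot goes to Station Beta with the bard and the cleric.
8. Pilot goes back to Station Alpha with the cleric.
9. Pilot goes to Station Beta with the archer and the cleric.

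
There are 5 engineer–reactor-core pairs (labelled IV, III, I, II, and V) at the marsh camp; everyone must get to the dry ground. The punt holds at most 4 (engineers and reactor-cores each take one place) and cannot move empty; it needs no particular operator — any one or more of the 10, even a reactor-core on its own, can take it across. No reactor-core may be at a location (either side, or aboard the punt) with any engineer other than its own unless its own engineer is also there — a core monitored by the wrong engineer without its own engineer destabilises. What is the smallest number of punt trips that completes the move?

Counting alone: each trip to the dry ground takes at most 4 across and each return brings at least 1 back, so after t trips out (and t−1 returns) at most 4t − (t−1) of the 10 are across; that first reaches 10 at t = 3, so at least 5 crossings are needed.
The safety rule pushes this higher. Following every safe sequence of crossings, the most of the 10 that can be at the dry ground as the punt arrives there on crossing 5 is 9 — never all 10.
So no plan with fewer than 7 crossings exists, and this one achieves 7:
1. engineer IV and reactor-core IV cross → the dry ground.
2. engineer IV crosses ← the marsh camp.
3. reactor-core I, reactor-core II, reactor-core III, and reactor-core V cross → the dry ground.
4. reactor-core IV crosses ← the marsh camp.
5. engineer I, engineer II, engineer III, and engineer V cross → the dry ground.
6. engineer III and reactor-core III cross ← the marsh camp.
7. engineer III, engineer IV, reactor-core III, and reactor-core IV cross → the dry ground.

7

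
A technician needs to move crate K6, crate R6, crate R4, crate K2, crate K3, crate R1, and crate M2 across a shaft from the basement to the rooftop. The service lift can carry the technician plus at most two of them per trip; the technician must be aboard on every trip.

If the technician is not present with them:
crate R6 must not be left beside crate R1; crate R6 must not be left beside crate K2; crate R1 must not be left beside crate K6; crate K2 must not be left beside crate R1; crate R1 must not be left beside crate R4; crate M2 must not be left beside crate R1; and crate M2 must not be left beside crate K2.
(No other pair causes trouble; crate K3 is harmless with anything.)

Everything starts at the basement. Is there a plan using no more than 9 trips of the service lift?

Counting alone: the technician can take at most 2 across per trip to the rooftop, so moving all 7 needs at least 4 loaded trips out, with a return between consecutive ones — at least 7 crossings.
The safety rule pushes this higher. Following every safe sequence of crossings, the most of the 7 that can be at the rooftop as the service lift arrives there on crossings 7, 9 is 5, 6 respectively — never all 7.
So the move cannot be finished within 9 crossings. (The shortest complete plan takes 11:)
1. Technician goes to the rooftop with crate K2 and crate R1.  [the basement: crate K3, crate K6, crate M2, crate R4, crate R6 | the rooftop: crate K2, crate R1]
2. Technician goes back to the basement with crate K2.  [the basement: crate K2, crate K3, crate K6, crate M2, crate R4, crate R6 | the rooftop: crate R1]
3. Technician goes to the rooftop with crate K2 and crate K6.  [the basement: crate K3, crate M2, crate R4, crate R6 | the rooftop: crate K2, crate K6, crate R1]
4. Technician goes back to the basement with crate R1.  [the basement: crate K3, crate M2, crate R1, crate R4, crate R6 | the rooftop: crate K2, crate K6]
5. Technician goes to the rooftop with crate R1 and crate R4.  [the basement: crate K3, crate M2, crate R6 | the rooftop: crate K2, crate K6, crate R1, crate R4]
6. Technician goes back to the basement with crate R1.  [the basement: crate K3, crate M2, crate R1, crate R6 | the rooftop: crate K2, crate K6, crate R4]
7. Technician goes to the rooftop with crate M2 and crate R6.  [the basement: crate K3, crate R1 | the rooftop: crate K2, crate K6, crate M2, crate R4, crate R6]
8. Technician goes back to the basement with crate K2.  [the basement: crate K2, crate K3, crate R1 | the rooftop: crate K6, crate M2, crate R4, crate R6]
9. Technician goes to the rooftop with crate K2 and crate K3.  [the basement: crate R1 | the rooftop: crate K2, crate K3, crate K6, crate M2, crate R4, crate R6]
10. Technician goes back to the basement with crate K2.  [the basement: crate K2, crate R1 | the rooftop: crate K3, crate K6, crate M2, crate R4, crate R6]
11. Technician goes to the rooftop with crate K2 and crate R1.  [the basement: — | the rooftop: crate K2, crate K3, crate K6, crate M2, crate R1, crate R4, crate R6]

No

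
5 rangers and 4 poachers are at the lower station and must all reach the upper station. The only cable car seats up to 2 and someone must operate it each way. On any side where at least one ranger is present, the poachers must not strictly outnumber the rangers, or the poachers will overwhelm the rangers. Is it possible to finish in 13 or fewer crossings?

Counting alone: each trip to the upper station takes at most 2 across and each return brings at least 1 back, so after t trips out (and t−1 returns) at most 2t − (t−1) of the 9 are across; that first reaches 9 at t = 8, so at least 15 crossings are needed.
Since 13 < 15, 13 crossings cannot be enough. (The shortest complete plan in fact takes 15:)
1. 2 poachers → the upper station.  (the lower station: 5R 2P; the upper station: 0R 2P)
2. 1 poacher ← the lower station.  (the lower station: 5R 3P; the upper station: 0R 1P)
3. 2 poachers → the upper station.  (the lower station: 5R 1P; the upper station: 0R 3P)
4. 1 poacher ← the lower station.  (the lower station: 5R 2P; the upper station: 0R 2P)
5. 2 rangers → the upper station.  (the lower station: 3R 2P; the upper station: 2R 2P)
6. 1 poacher ← the lower station.  (the lower station: 3R 3P; the upper station: 2R 1P)
7. 1 ranger and 1 poacher → the upper station.  (the lower station: 2R 2P; the upper station: 3R 2P)
8. 1 ranger ← the lower station.  (the lower station: 3R 2P; the upper station: 2R 2P)
9. 1 ranger and 1 poacher → the upper station.  (the lower station: 2R 1P; the upper station: 3R 3P)
10. 1 poacher ← the lower station.  (the lower station: 2R 2P; the upper station: 3R 2P)
11. 1 ranger and 1 poacher → the upper station.  (the lower station: 1R 1P; the upper station: 4R 3P)
12. 1 ranger ← the lower station.  (the lower station: 2R 1P; the upper station: 3R 3P)
13. 1 ranger and 1 poacher → the upper station.  (the lower station: 1R 0P; the upper station: 4R 4P)
14. 1 poacher ← the lower station.  (the lower station: 1R 1P; the upper station: 4R 3P)
15. 1 ranger and 1 poacher → the upper station.  (the lower station: 0R 0P; the upper station: 5R 4P)

No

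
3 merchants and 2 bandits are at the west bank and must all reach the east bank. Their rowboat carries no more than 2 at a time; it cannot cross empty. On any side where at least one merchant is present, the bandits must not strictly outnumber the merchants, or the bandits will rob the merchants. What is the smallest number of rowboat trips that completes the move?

Counting alone: each trip to the east bank takes at most 2 across and each return brings at least 1 back, so after t trips out (and t−1 returns) at most 2t − (t−1) of the 5 are across; that first reaches 5 at t = 4, so at least 7 crossings are needed.
The plan below uses exactly 7 crossings, so it is optimal:
1. 2 bandits → the east bank.  (the west bank: 3M 0B; the east bank: 0M 2B)
2. 1 bandit ← the west bank.  (the west bank: 3M 1B; the east bank: 0M 1B)
3. 2 merchants → the east bank.  (the west bank: 1M 1B; the east bank: 2M 1B)
4. 1 merchant ← the west bank.  (the west bank: 2M 1B; the east bank: 1M 1B)
5. 1 merchant and 1 bandit → the east bank.  (the west bank: 1M 0B; the east bank: 2M 2B)
6. 1 bandit ← the west bank.  (the west bank: 1M 1B; the east bank: 2M 1B)
7. 1 merchant and 1 bandit → the east bank.  (the west bank: 0M 0B; the east bank: 3M 2B)

7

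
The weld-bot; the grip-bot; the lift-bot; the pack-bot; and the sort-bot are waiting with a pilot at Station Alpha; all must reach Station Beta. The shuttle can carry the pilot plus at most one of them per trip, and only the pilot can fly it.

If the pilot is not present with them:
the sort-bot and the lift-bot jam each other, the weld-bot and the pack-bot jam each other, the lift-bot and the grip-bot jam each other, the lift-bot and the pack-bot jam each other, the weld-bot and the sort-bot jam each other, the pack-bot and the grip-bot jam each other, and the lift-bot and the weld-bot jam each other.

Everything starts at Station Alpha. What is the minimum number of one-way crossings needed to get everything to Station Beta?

Whatever the first load, the items left behind include a forbidden pair without the pilot. No opening move is safe, so no plan exists.

impossible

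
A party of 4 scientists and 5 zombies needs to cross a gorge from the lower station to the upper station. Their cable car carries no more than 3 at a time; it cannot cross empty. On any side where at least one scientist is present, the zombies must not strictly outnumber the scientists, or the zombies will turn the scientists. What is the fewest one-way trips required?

The zombies already outnumber the scientists at the lower station before anyone moves, so the starting position itself is disallowed.

impossible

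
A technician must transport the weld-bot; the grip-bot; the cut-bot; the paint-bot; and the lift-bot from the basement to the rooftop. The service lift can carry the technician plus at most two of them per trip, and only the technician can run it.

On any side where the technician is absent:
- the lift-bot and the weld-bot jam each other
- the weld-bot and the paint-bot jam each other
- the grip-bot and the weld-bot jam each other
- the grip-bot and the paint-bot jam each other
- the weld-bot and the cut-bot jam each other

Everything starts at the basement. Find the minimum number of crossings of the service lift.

7

Counting alone: the technician can take at most 2 across per trip to the rooftop, so moving all 5 needs at least 3 loaded trips out, with a return between consecutive ones — at least 5 crossings.
The safety rule pushes this higher. Following every safe sequence of crossings, the most of the 5 that can be at the rooftop as the service lift arrives there on crossing 5 is 4 — never all 5.
So no plan with fewer than 7 crossings exists, and this one achieves 7:
1. Technician goes to the rooftop with the grip-bot and the weld-bot.  [the basement: the cut-bot, the lift-bot, the paint-bot | the rooftop: the grip-bot, the weld-bot]
2. Technician goes back to the basement with the weld-bot.  [the basement: the cut-bot, the lift-bot, the paint-bot, the weld-bot | the rooftop: the grip-bot]
3. Technician goes to the rooftop with the cut-bot and the weld-bot.  [the basement: the lift-bot, the paint-bot | the rooftop: the cut-bot, the grip-bot, the weld-bot]
4. Technician goes back to the basement with the weld-bot.  [the basement: the lift-bot, the paint-bot, the weld-bot | the rooftop: the cut-bot, the grip-bot]
5. Technician goes to the rooftop with the lift-bot and the weld-bot.  [the basement: the paint-bot | the rooftop: the cut-bot, the grip-bot, the lift-bot, the weld-bot]
6. Technician goes back to the basement with the weld-bot.  [the basement: the paint-bot, the weld-bot | the rooftop: the cut-bot, the grip-bot, the lift-bot]
7. Technician goes to the rooftop with the paint-bot and the weld-bot.  [the basement: — | the rooftop: the cut-bot, the grip-bot, the lift-bot, the paint-bot, the weld-bot]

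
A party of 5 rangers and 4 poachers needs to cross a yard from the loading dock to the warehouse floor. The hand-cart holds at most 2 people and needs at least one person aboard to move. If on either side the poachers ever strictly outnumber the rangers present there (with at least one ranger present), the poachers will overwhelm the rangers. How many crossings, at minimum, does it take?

15

Counting alone: each trip to the warehouse floor takes at most 2 across and each return brings at least 1 back, so after t trips out (and t−1 returns) at most 2t − (t−1) of the 9 are across; that first reaches 9 at t = 8, so at least 15 crossings are needed.
The plan below uses exactly 15 crossings, so it is optimal:
1. 2 poachers → the warehouse floor.  (the loading dock: 5R 2P; the warehouse floor: 0R 2P)
2. 1 poacher ← the loading dock.  (the loading dock: 5R 3P; the warehouse floor: 0R 1P)
3. 2 poachers → the warehouse floor.  (the loading dock: 5R 1P; the warehouse floor: 0R 3P)
4. 1 poacher ← the loading dock.  (the loading dock: 5R 2P; the warehouse floor: 0R 2P)
5. 2 rangers → the warehouse floor.  (the loading dock: 3R 2P; the warehouse floor: 2R 2P)
6. 1 poacher ← the loading dock.  (the loading dock: 3R 3P; the warehouse floor: 2R 1P)
7. 1 ranger and 1 poacher → the warehouse floor.  (the loading dock: 2R 2P; the warehouse floor: 3R 2P)
8. 1 ranger ← the loading dock.  (the loading dock: 3R 2P; the warehouse floor: 2R 2P)
9. 1 ranger and 1 poacher → the warehouse floor.  (the loading dock: 2R 1P; the warehouse floor: 3R 3P)
10. 1 poacher ← the loading dock.  (the loading dock: 2R 2P; the warehouse floor: 3R 2P)
11. 1 ranger and 1 poacher → the warehouse floor.  (the loading dock: 1R 1P; the warehouse floor: 4R 3P)
12. 1 ranger ← the loading dock.  (the loading dock: 2R 1P; the warehouse floor: 3R 3P)
13. 1 ranger and 1 poacher → the warehouse floor.  (the loading dock: 1R 0P; the warehouse floor: 4R 4P)
14. 1 poacher ← the loading dock.  (the loading dock: 1R 1P; the warehouse floor: 4R 3P)
15. 1 ranger and 1 poacher → the warehouse floor.  (the loading dock: 0R 0P; the warehouse floor: 5R 4P)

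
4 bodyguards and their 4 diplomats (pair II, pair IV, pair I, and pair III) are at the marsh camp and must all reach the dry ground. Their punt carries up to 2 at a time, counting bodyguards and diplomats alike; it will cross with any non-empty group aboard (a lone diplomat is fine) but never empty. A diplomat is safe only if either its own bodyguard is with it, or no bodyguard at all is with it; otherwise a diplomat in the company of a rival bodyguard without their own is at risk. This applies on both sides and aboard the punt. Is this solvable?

No

Following every safe sequence of crossings from the start, the most of the 8 that can be at the dry ground as the punt arrives there on crossings 1, 3, 5 is 2, 3, 4 respectively; the best ever achieved is 4 of 8.
From crossing 7 on, no configuration arises that was not already reachable earlier: only 44 distinct safe configurations (who is on which side, and where the punt is) can ever be reached, none of them has everyone across, and every continuation just revisits them. So no valid plan exists.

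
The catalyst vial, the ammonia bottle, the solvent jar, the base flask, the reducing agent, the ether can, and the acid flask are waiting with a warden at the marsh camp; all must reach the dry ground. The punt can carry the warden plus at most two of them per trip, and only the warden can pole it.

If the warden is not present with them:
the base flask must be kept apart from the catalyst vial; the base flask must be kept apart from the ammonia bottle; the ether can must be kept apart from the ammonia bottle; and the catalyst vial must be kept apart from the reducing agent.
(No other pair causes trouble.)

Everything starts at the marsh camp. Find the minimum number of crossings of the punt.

Counting alone: the warden can take at most 2 across per trip to the dry ground, so moving all 7 needs at least 4 loaded trips out, with a return between consecutive ones — at least 7 crossings.
The safety rule pushes this higher. Following every safe sequence of crossings, the most of the 7 that can be at the dry ground as the punt arrives there on crossing 7 is 6 — never all 7.
So no plan with fewer than 9 crossings exists, and this one achieves 9:
1. Warden goes to the dry ground with the ammonia bottle and the catalyst vial.  [the marsh camp: the acid flask, the base flask, the ether can, the reducing agent, the solvent jar | the dry ground: the ammonia bottle, the catalyst vial]
2. Warden goes back to the marsh camp alone.  [the marsh camp: the acid flask, the base flask, the ether can, the reducing agent, the solvent jar | the dry ground: the ammonia bottle, the catalyst vial]
3. Warden goes to the dry ground with the solvent jar.  [the marsh camp: the acid flask, the base flask, the ether can, the reducing agent | the dry ground: the ammonia bottle, the catalyst vial, the solvent jar]
4. Warden goes back to the marsh camp alone.  [the marsh camp: the acid flask, the base flask, the ether can, the reducing agent | the dry ground: the ammonia bottle, the catalyst vial, the solvent jar]
5. Warden goes to the dry ground with the base flask and the reducing agent.  [the marsh camp: the acid flask, the ether can | the dry ground: the ammonia bottle, the base flask, the catalyst vial, the reducing agent, the solvent jar]
6. Warden goes back to the marsh camp with the ammonia bottle and the catalyst vial.  [the marsh camp: the acid flask, the ammonia bottle, the catalyst vial, the ether can | the dry ground: the base flask, the reducing agent, the solvent jar]
7. Warden goes to the dry ground with the acid flask and the ether can.  [the marsh camp: the ammonia bottle, the catalyst vial | the dry ground: the acid flask, the base flask, the ether can, the reducing agent, the solvent jar]
8. Warden goes back to the marsh camp alone.  [the marsh camp: the ammonia bottle, the catalyst vial | the dry ground: the acid flask, the base flask, the ether can, the reducing agent, the solvent jar]
9. Warden goes to the dry ground with the ammonia bottle and the catalyst vial.  [the marsh camp: — | the dry ground: the acid flask, the ammonia bottle, the base flask, the catalyst vial, the ether can, the reducing agent, the solvent jar]

9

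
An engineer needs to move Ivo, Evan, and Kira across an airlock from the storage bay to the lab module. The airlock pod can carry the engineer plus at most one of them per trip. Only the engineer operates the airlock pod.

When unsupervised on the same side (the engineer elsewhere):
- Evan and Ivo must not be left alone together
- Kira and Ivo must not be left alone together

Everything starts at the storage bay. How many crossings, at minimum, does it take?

7

Counting alone: the engineer can take at most 1 across per trip to the lab module, so moving all 3 needs at least 3 loaded trips out, with a return between consecutive ones — at least 5 crossings.
The safety rule pushes this higher. Following every safe sequence of crossings, the most of the 3 that can be at the lab module as the airlock pod arrives there on crossing 5 is 2 — never all 3.
So no plan with fewer than 7 crossings exists, and this one achieves 7:
1. Engineer goes to the lab module with Ivo.
2. Engineer goes back to the storage bay alone.
3. Engineer goes to the lab module with Evan.
4. Engineer goes back to the storage bay with Ivo.
5. Engineer goes to the lab module with Kira.
6. Engineer goes back to the storage bay alone.
7. Engineer goes to the lab module with Ivo.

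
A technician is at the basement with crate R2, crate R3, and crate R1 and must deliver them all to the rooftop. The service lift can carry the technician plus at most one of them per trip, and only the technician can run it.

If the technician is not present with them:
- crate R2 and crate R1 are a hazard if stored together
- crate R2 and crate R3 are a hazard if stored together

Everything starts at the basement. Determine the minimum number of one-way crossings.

7

Counting alone: the technician can take at most 1 across per trip to the rooftop, so moving all 3 needs at least 3 loaded trips out, with a return between consecutive ones — at least 5 crossings.
The safety rule pushes this higher. Following every safe sequence of crossings, the most of the 3 that can be at the rooftop as the service lift arrives there on crossing 5 is 2 — never all 3.
So no plan with fewer than 7 crossings exists, and this one achieves 7:
1. Technician goes to the rooftop with crate R2.
2. Technician goes back to the basement alone.
3. Technician goes to the rooftop with crate R3.
4. Technician goes back to the basement with crate R2.
5. Technician goes to the rooftop with crate R1.
6. Technician goes back to the basement alone.
7. Technician goes to the rooftop with crate R2.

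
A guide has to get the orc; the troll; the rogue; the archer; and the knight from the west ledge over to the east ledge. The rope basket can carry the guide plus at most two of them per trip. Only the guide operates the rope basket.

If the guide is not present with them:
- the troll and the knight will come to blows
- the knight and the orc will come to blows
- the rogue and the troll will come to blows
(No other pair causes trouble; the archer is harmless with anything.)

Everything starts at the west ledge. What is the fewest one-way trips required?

Counting alone: the guide can take at most 2 across per trip to the east ledge, so moving all 5 needs at least 3 loaded trips out, with a return between consecutive ones — at least 5 crossings.
The plan below uses exactly 5 crossings, so it is optimal:
1. Guide goes to the east ledge with the orc and the troll.
2. Guide goes back to the west ledge alone.
3. Guide goes to the east ledge with the archer.
4. Guide goes back to the west ledge alone.
5. Guide goes to the east ledge with the knight and the rogue.

5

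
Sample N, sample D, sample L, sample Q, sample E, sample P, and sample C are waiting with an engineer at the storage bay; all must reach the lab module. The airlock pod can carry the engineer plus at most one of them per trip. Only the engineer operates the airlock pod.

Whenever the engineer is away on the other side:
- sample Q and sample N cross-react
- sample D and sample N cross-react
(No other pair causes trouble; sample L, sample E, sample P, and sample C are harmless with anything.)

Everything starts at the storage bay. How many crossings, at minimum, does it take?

Counting alone: the engineer can take at most 1 across per trip to the lab module, so moving all 7 needs at least 7 loaded trips out, with a return between consecutive ones — at least 13 crossings.
The safety rule pushes this higher. Following every safe sequence of crossings, the most of the 7 that can be at the lab module as the airlock pod arrives there on crossing 13 is 6 — never all 7.
So no plan with fewer than 15 crossings exists, and this one achieves 15:
1. Engineer goes to the lab module with sample N.  [the storage bay: sample C, sample D, sample E, sample L, sample P, sample Q | the lab module: sample N]
2. Engineer goes back to the storage bay alone.  [the storage bay: sample C, sample D, sample E, sample L, sample P, sample Q | the lab module: sample N]
3. Engineer goes to the lab module with sample D.  [the storage bay: sample C, sample E, sample L, sample P, sample Q | the lab module: sample D, sample N]
4. Engineer goes back to the storage bay with sample N.  [the storage bay: sample C, sample E, sample L, sample N, sample P, sample Q | the lab module: sample D]
5. Engineer goes to the lab module with sample Q.  [the storage bay: sample C, sample E, sample L, sample N, sample P | the lab module: sample D, sample Q]
6. Engineer goes back to the storage bay alone.  [the storage bay: sample C, sample E, sample L, sample N, sample P | the lab module: sample D, sample Q]
7. Engineer goes to the lab module with sample L.  [the storage bay: sample C, sample E, sample N, sample P | the lab module: sample D, sample L, sample Q]
8. Engineer goes back to the storage bay alone.  [the storage bay: sample C, sample E, sample N, sample P | the lab module: sample D, sample L, sample Q]
9. Engineer goes to the lab module with sample E.  [the storage bay: sample C, sample N, sample P | the lab module: sample D, sample E, sample L, sample Q]
10. Engineer goes back to the storage bay alone.  [the storage bay: sample C, sample N, sample P | the lab module: sample D, sample E, sample L, sample Q]
11. Engineer goes to the lab module with sample P.  [the storage bay: sample C, sample N | the lab module: sample D, sample E, sample L, sample P, sample Q]
12. Engineer goes back to the storage bay alone.  [the storage bay: sample C, sample N | the lab module: sample D, sample E, sample L, sample P, sample Q]
13. Engineer goes to the lab module with sample C.  [the storage bay: sample N | the lab module: sample C, sample D, sample E, sample L, sample P, sample Q]
14. Engineer goes back to the storage bay alone.  [the storage bay: sample N | the lab module: sample C, sample D, sample E, sample L, sample P, sample Q]
15. Engineer goes to the lab module with sample N.  [the storage bay: — | the lab module: sample C, sample D, sample E, sample L, sample N, sample P, sample Q]

15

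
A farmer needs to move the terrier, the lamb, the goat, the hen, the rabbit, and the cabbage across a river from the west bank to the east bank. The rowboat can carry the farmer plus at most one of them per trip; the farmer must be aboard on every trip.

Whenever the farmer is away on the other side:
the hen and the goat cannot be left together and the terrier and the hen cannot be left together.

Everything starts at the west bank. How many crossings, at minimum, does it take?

13

Counting alone: the farmer can take at most 1 across per trip to the east bank, so moving all 6 needs at least 6 loaded trips out, with a return between consecutive ones — at least 11 crossings.
The safety rule pushes this higher. Following every safe sequence of crossings, the most of the 6 that can be at the east bank as the rowboat arrives there on crossing 11 is 5 — never all 6.
So no plan with fewer than 13 crossings exists, and this one achieves 13:
1. Farmer goes to the east bank with the hen.  [the west bank: the cabbage, the goat, the lamb, the rabbit, the terrier | the east bank: the hen]
2. Farmer goes back to the west bank alone.  [the west bank: the cabbage, the goat, the lamb, the rabbit, the terrier | the east bank: the hen]
3. Farmer goes to the east bank with the terrier.  [the west bank: the cabbage, the goat, the lamb, the rabbit | the east bank: the hen, the terrier]
4. Farmer goes back to the west bank with the hen.  [the west bank: the cabbage, the goat, the hen, the lamb, the rabbit | the east bank: the terrier]
5. Farmer goes to the east bank with the goat.  [the west bank: the cabbage, the hen, the lamb, the rabbit | the east bank: the goat, the terrier]
6. Farmer goes back to the west bank alone.  [the west bank: the cabbage, the hen, the lamb, the rabbit | the east bank: the goat, the terrier]
7. Farmer goes to the east bank with the lamb.  [the west bank: the cabbage, the hen, the rabbit | the east bank: the goat, the lamb, the terrier]
8. Farmer goes back to the west bank alone.  [the west bank: the cabbage, the hen, the rabbit | the east bank: the goat, the lamb, the terrier]
9. Farmer goes to the east bank with the rabbit.  [the west bank: the cabbage, the hen | the east bank: the goat, the lamb, the rabbit, the terrier]
10. Farmer goes back to the west bank alone.  [the west bank: the cabbage, the hen | the east bank: the goat, the lamb, the rabbit, the terrier]
11. Farmer goes to the east bank with the cabbage.  [the west bank: the hen | the east bank: the cabbage, the goat, the lamb, the rabbit, the terrier]
12. Farmer goes back to the west bank alone.  [the west bank: the hen | the east bank: the cabbage, the goat, the lamb, the rabbit, the terrier]
13. Farmer goes to the east bank with the hen.  [the west bank: — | the east bank: the cabbage, the goat, the hen, the lamb, the rabbit, the terrier]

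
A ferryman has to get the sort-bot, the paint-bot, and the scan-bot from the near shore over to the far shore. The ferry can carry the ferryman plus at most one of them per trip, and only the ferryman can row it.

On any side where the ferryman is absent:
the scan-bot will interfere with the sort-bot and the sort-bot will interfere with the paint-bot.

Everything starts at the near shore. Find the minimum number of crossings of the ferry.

Counting alone: the ferryman can take at most 1 across per trip to the far shore, so moving all 3 needs at least 3 loaded trips out, with a return between consecutive ones — at least 5 crossings.
The safety rule pushes this higher. Following every safe sequence of crossings, the most of the 3 that can be at the far shore as the ferry arrives there on crossing 5 is 2 — never all 3.
So no plan with fewer than 7 crossings exists, and this one achieves 7:
1. Ferryman goes to the far shore with the sort-bot.  [the near shore: the paint-bot, the scan-bot | the far shore: the sort-bot]
2. Ferryman goes back to the near shore alone.  [the near shore: the paint-bot, the scan-bot | the far shore: the sort-bot]
3. Ferryman goes to the far shore with the paint-bot.  [the near shore: the scan-bot | the far shore: the paint-bot, the sort-bot]
4. Ferryman goes back to the near shore with the sort-bot.  [the near shore: the scan-bot, the sort-bot | the far shore: the paint-bot]
5. Ferryman goes to the far shore with the scan-bot.  [the near shore: the sort-bot | the far shore: the paint-bot, the scan-bot]
6. Ferryman goes back to the near shore alone.  [the near shore: the sort-bot | the far shore: the paint-bot, the scan-bot]
7. Ferryman goes to the far shore with the sort-bot.  [the near shore: — | the far shore: the paint-bot, the scan-bot, the sort-bot]

7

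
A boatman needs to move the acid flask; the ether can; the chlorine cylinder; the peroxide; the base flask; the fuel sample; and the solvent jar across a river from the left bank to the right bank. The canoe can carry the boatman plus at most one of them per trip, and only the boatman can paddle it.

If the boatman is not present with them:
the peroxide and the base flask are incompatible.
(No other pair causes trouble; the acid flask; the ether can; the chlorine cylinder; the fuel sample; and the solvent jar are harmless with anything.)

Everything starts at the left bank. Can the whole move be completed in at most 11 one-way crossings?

Counting alone: the boatman can take at most 1 across per trip to the right bank, so moving all 7 needs at least 7 loaded trips out, with a return between consecutive ones — at least 13 crossings.
Since 11 < 13, 11 crossings cannot be enough. (The shortest complete plan in fact takes 13:)
1. Boatman goes to the right bank with the peroxide.  [the left bank: the acid flask, the base flask, the chlorine cylinder, the ether can, the fuel sample, the solvent jar | the right bank: the peroxide]
2. Boatman goes back to the left bank alone.  [the left bank: the acid flask, the base flask, the chlorine cylinder, the ether can, the fuel sample, the solvent jar | the right bank: the peroxide]
3. Boatman goes to the right bank with the acid flask.  [the left bank: the base flask, the chlorine cylinder, the ether can, the fuel sample, the solvent jar | the right bank: the acid flask, the peroxide]
4. Boatman goes back to the left bank alone.  [the left bank: the base flask, the chlorine cylinder, the ether can, the fuel sample, the solvent jar | the right bank: the acid flask, the peroxide]
5. Boatman goes to the right bank with the ether can.  [the left bank: the base flask, the chlorine cylinder, the fuel sample, the solvent jar | the right bank: the acid flask, the ether can, the peroxide]
6. Boatman goes back to the left bank alone.  [the left bank: the base flask, the chlorine cylinder, the fuel sample, the solvent jar | the right bank: the acid flask, the ether can, the peroxide]
7. Boatman goes to the right bank with the chlorine cylinder.  [the left bank: the base flask, the fuel sample, the solvent jar | the right bank: the acid flask, the chlorine cylinder, the ether can, the peroxide]
8. Boatman goes back to the left bank alone.  [the left bank: the base flask, the fuel sample, the solvent jar | the right bank: the acid flask, the chlorine cylinder, the ether can, the peroxide]
9. Boatman goes to the right bank with the fuel sample.  [the left bank: the base flask, the solvent jar | the right bank: the acid flask, the chlorine cylinder, the ether can, the fuel sample, the peroxide]
10. Boatman goes back to the left bank alone.  [the left bank: the base flask, the solvent jar | the right bank: the acid flask, the chlorine cylinder, the ether can, the fuel sample, the peroxide]
11. Boatman goes to the right bank with the solvent jar.  [the left bank: the base flask | the right bank: the acid flask, the chlorine cylinder, the ether can, the fuel sample, the peroxide, the solvent jar]
12. Boatman goes back to the left bank alone.  [the left bank: the base flask | the right bank: the acid flask, the chlorine cylinder, the ether can, the fuel sample, the peroxide, the solvent jar]
13. Boatman goes to the right bank with the base flask.  [the left bank: — | the right bank: the acid flask, the base flask, the chlorine cylinder, the ether can, the fuel sample, the peroxide, the solvent jar]

No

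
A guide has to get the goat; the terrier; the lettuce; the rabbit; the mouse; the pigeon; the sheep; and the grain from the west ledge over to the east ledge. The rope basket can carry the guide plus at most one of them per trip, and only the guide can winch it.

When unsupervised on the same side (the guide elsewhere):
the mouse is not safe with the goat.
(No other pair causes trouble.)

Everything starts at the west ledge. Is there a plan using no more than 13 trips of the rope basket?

No

Counting alone: the guide can take at most 1 across per trip to the east ledge, so moving all 8 needs at least 8 loaded trips out, with a return between consecutive ones — at least 15 crossings.
Since 13 < 15, 13 crossings cannot be enough. (The shortest complete plan in fact takes 15:)
1. Guide goes to the east ledge with the goat.
2. Guide goes back to the west ledge alone.
3. Guide goes to the east ledge with the terrier.
4. Guide goes back to the west ledge alone.
5. Guide goes to the east ledge with the lettuce.
6. Guide goes back to the west ledge alone.
7. Guide goes to the east ledge with the rabbit.
8. Guide goes back to the west ledge alone.
9. Guide goes to the east ledge with the pigeon.
10. Guide goes back to the west ledge alone.
11. Guide goes to the east ledge with the sheep.
12. Guide goes back to the west ledge alone.
13. Guide goes to the east ledge with the grain.
14. Guide goes back to the west ledge alone.
15. Guide goes to the east ledge with the mouse.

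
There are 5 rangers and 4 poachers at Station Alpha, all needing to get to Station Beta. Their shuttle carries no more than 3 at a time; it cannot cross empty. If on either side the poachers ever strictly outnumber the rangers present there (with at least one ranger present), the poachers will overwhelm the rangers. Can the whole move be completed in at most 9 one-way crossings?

Yes

Yes — this plan uses 7 crossings (≤ 9):
1. 3 poachers → Station Beta.  (Station Alpha: 5R 1P; Station Beta: 0R 3P)
2. 1 poacher ← Station Alpha.  (Station Alpha: 5R 2P; Station Beta: 0R 2P)
3. 3 rangers → Station Beta.  (Station Alpha: 2R 2P; Station Beta: 3R 2P)
4. 1 ranger ← Station Alpha.  (Station Alpha: 3R 2P; Station Beta: 2R 2P)
5. 2 rangers and 1 poacher → Station Beta.  (Station Alpha: 1R 1P; Station Beta: 4R 3P)
6. 1 ranger ← Station Alpha.  (Station Alpha: 2R 1P; Station Beta: 3R 3P)
7. 2 rangers and 1 poacher → Station Beta.  (Station Alpha: 0R 0P; Station Beta: 5R 4P)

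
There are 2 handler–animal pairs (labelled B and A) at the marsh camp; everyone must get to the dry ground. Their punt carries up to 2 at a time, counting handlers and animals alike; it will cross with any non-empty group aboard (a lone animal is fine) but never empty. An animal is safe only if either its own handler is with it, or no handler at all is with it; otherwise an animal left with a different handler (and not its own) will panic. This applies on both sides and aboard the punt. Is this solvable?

1. animal B and handler B cross → the dry ground.
2. handler B crosses ← the marsh camp.
3. handler A and handler B cross → the dry ground.
4. handler A crosses ← the marsh camp.
5. animal A and handler A cross → the dry ground.

Yes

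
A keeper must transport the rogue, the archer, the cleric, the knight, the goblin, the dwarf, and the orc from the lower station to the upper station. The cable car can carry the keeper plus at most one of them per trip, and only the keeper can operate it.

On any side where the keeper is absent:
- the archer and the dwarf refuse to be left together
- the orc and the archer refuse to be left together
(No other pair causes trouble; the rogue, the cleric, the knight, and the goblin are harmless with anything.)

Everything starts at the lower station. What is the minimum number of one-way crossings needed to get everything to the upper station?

15

Counting alone: the keeper can take at most 1 across per trip to the upper station, so moving all 7 needs at least 7 loaded trips out, with a return between consecutive ones — at least 13 crossings.
The safety rule pushes this higher. Following every safe sequence of crossings, the most of the 7 that can be at the upper station as the cable car arrives there on crossing 13 is 6 — never all 7.
So no plan with fewer than 15 crossings exists, and this one achieves 15:
1. Keeper goes to the upper station with the archer.
2. Keeper goes back to the lower station alone.
3. Keeper goes to the upper station with the rogue.
4. Keeper goes back to the lower station alone.
5. Keeper goes to the upper station with the cleric.
6. Keeper goes back to the lower station alone.
7. Keeper goes to the upper station with the knight.
8. Keeper goes back to the lower station alone.
9. Keeper goes to the upper station with the goblin.
10. Keeper goes back to the lower station alone.
11. Keeper goes to the upper station with the dwarf.
12. Keeper goes back to the lower station with the archer.
13. Keeper goes to the upper station with the orc.
14. Keeper goes back to the lower station alone.
15. Keeper goes to the upper station with the archer.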